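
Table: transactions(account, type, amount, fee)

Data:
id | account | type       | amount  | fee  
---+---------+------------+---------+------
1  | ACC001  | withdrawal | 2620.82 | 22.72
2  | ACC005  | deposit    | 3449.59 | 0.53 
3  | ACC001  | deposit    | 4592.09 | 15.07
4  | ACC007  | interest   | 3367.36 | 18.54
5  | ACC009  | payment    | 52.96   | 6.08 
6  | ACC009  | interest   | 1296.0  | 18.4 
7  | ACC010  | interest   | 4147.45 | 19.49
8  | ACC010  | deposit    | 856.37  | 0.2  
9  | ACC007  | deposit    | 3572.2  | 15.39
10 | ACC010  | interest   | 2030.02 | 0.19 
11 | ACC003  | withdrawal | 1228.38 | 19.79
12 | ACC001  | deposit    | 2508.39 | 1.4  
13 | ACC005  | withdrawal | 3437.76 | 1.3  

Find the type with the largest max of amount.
SELECT type, MAX(amount) as val
FROM transactions
GROUP BY type
ORDER BY val DESC
LIMIT 1

Result: deposit with max(amount) = 4592.09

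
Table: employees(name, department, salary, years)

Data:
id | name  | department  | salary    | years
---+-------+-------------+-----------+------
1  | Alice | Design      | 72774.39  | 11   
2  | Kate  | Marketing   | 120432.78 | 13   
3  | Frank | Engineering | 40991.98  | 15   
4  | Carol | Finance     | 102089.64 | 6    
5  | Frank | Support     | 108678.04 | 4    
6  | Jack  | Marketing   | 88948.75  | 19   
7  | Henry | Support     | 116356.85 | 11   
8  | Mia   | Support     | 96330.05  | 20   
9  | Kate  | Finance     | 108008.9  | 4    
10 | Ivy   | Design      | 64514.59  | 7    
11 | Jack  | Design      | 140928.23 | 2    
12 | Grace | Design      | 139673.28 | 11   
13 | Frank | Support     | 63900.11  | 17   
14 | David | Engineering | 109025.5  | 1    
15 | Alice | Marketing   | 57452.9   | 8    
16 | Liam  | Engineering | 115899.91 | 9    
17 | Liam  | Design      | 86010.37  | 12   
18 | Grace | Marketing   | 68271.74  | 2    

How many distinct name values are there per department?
SELECT department, COUNT(DISTINCT name)
FROM employees
GROUP BY department

Result:
  Design: 5 distinct
  Engineering: 3 distinct
  Finance: 2 distinct
  Marketing: 4 distinct
  Support: 3 distinct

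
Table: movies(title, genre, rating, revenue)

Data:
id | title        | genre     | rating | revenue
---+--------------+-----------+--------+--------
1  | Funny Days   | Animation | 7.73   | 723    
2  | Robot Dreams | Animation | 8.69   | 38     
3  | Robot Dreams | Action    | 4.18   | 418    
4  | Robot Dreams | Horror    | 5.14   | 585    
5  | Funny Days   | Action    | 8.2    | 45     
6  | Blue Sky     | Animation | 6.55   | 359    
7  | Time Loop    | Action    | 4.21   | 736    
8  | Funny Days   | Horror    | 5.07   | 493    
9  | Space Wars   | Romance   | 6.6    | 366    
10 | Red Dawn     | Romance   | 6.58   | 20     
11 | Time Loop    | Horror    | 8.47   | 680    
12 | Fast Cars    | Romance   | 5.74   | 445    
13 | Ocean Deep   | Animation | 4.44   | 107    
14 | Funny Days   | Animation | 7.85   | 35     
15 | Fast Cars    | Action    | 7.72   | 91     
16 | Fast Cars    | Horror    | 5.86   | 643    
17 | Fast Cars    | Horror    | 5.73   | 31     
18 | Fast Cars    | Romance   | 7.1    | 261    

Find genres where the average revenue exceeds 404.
SELECT genre, AVG(revenue)
FROM movies
GROUP BY genre
HAVING AVG(revenue) > 404

Result:
  Horror: avg=486.40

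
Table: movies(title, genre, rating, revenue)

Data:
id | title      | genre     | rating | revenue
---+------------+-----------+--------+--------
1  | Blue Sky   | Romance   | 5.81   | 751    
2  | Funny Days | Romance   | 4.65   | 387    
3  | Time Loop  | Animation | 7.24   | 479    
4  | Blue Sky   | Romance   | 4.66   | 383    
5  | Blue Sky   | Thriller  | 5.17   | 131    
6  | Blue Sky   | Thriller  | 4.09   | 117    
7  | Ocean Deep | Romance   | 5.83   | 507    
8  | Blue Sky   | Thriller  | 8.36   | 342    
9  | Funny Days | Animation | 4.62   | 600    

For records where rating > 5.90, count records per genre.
SELECT genre, COUNT(*)
FROM movies
WHERE rating > 5.90
GROUP BY genre

Note: WHERE filters rows before grouping.

Result:
  Animation: 1
  Thriller: 1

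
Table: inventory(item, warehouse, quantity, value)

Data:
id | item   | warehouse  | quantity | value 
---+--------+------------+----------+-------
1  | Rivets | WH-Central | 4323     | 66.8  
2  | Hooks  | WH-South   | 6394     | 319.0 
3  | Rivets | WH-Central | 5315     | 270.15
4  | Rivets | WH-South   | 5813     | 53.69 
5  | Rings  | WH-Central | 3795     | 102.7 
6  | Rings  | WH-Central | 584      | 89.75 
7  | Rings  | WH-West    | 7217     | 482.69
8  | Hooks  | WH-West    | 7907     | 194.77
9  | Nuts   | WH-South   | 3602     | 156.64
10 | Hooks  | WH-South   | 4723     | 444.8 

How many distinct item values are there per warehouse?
SELECT warehouse, COUNT(DISTINCT item)
FROM inventory
GROUP BY warehouse

Result:
  WH-Central: 2 distinct
  WH-South: 3 distinct
  WH-West: 2 distinct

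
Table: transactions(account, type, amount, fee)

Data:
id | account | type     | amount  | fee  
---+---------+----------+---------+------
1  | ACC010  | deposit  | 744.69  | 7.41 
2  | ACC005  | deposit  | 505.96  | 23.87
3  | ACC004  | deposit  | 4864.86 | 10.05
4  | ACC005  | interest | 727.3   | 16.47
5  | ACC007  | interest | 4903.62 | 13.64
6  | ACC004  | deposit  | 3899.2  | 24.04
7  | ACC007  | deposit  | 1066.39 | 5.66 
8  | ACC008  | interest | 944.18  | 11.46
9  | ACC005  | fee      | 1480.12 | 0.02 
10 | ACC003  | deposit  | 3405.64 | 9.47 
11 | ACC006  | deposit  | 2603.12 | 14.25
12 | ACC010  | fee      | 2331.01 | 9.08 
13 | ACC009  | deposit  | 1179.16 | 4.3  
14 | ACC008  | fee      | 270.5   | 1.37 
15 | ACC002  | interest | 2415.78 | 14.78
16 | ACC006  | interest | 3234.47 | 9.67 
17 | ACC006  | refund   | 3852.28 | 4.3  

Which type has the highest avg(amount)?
SELECT type, AVG(amount) as val
FROM transactions
GROUP BY type
ORDER BY val DESC
LIMIT 1

Result: refund with avg(amount) = 3852.28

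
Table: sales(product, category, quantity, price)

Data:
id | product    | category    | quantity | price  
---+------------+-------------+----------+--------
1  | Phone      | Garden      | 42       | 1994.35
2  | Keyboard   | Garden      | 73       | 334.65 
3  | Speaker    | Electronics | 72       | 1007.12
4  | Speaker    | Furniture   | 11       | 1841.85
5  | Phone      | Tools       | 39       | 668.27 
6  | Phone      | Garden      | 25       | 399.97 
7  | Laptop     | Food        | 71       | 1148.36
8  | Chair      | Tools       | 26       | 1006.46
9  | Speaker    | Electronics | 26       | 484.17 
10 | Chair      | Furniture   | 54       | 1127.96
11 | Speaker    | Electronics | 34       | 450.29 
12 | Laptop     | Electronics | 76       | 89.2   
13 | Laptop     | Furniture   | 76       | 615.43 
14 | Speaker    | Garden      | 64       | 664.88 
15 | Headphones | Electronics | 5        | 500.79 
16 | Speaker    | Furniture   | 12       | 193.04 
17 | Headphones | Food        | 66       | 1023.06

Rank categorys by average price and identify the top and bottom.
SELECT category, AVG(price)
FROM sales
GROUP BY category
ORDER BY AVG(price)

All groups:
  Electronics: 506.31
  Tools: 837.37
  Garden: 848.46
  Furniture: 944.57
  Food: 1085.71

Highest: Food (1085.71)
Lowest: Electronics (506.31)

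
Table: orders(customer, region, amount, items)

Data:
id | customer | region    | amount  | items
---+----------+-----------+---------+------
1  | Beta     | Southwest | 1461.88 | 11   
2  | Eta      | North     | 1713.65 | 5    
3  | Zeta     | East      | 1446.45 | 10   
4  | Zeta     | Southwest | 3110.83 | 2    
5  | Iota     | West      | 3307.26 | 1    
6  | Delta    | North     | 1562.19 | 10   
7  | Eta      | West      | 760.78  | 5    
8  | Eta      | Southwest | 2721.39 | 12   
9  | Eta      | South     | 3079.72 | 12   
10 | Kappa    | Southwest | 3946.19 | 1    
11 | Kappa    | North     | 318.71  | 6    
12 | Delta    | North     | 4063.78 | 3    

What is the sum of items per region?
SELECT region, SUM(items) as result
FROM orders
GROUP BY region

Result:
  East: 10
  North: 24
  South: 12
  Southwest: 26
  West: 6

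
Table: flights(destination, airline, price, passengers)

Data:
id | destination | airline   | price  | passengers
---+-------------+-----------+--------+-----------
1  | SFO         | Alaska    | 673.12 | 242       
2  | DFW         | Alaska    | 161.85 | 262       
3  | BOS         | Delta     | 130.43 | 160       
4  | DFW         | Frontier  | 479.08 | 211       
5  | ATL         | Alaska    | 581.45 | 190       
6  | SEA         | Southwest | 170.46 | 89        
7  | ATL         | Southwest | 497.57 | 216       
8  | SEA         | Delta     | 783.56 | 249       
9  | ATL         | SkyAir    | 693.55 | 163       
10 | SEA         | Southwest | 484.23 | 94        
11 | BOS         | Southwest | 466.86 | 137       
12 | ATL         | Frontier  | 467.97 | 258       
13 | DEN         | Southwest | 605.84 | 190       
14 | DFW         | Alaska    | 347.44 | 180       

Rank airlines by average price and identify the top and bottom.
SELECT airline, AVG(price)
FROM flights
GROUP BY airline
ORDER BY AVG(price)

All groups:
  Alaska: 440.97
  Southwest: 444.99
  Delta: 457.00
  Frontier: 473.53
  SkyAir: 693.55

Highest: SkyAir (693.55)
Lowest: Alaska (440.97)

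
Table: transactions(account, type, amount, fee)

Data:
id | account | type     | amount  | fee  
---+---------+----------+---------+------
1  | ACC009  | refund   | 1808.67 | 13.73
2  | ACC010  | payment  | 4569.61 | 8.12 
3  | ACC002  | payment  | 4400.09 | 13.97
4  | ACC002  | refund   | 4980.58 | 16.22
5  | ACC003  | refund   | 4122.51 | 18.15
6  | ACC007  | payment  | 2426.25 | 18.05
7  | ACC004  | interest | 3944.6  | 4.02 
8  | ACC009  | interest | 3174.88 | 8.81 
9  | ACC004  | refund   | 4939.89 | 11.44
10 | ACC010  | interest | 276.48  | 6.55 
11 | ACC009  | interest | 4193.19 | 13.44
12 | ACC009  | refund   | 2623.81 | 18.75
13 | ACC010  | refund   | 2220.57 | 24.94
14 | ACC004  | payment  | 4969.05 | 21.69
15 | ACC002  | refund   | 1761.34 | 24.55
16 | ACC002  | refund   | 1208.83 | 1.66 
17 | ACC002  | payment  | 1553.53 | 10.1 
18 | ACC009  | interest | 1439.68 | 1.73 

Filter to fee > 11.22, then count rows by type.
SELECT type, COUNT(*)
FROM transactions
WHERE fee > 11.22
GROUP BY type

Note: WHERE filters rows before grouping.

Result:
  interest: 1
  payment: 3
  refund: 7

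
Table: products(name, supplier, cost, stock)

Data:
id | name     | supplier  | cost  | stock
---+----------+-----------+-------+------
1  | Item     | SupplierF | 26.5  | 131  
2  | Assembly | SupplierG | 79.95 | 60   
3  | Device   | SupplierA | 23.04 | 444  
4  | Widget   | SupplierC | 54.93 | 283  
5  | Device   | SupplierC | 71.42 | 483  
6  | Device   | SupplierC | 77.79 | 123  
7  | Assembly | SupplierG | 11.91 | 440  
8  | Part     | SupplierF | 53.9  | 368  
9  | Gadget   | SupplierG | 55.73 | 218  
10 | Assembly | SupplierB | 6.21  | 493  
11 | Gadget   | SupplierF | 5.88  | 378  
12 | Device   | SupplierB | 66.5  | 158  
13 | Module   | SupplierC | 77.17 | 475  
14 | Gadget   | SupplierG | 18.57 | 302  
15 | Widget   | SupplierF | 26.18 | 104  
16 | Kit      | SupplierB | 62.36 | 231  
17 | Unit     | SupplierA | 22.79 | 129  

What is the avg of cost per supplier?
SELECT supplier, AVG(cost) as result
FROM products
GROUP BY supplier

Result:
  SupplierA: 22.92
  SupplierB: 45.02
  SupplierC: 70.33
  SupplierF: 28.12
  SupplierG: 41.54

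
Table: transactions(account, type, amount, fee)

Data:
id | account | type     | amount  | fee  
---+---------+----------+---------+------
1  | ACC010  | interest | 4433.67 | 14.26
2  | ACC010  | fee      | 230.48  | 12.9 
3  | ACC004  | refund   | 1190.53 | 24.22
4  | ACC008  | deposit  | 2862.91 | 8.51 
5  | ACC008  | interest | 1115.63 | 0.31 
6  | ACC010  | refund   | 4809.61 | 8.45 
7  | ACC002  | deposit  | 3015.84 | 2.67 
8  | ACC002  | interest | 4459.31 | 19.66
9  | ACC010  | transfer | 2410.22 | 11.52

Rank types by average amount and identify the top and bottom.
SELECT type, AVG(amount)
FROM transactions
GROUP BY type
ORDER BY AVG(amount)

All groups:
  fee: 230.48
  transfer: 2410.22
  deposit: 2939.38
  refund: 3000.07
  interest: 3336.20

Highest: interest (3336.20)
Lowest: fee (230.48)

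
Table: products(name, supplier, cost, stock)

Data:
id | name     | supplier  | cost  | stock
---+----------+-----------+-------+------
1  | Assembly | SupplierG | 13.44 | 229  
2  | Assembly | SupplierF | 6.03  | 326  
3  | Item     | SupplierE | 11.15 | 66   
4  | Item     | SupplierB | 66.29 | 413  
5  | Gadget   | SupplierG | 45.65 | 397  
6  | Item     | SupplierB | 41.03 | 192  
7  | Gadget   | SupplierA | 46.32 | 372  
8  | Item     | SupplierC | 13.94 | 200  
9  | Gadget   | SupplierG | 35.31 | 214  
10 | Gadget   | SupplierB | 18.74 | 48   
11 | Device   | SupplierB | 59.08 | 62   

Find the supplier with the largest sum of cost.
SELECT supplier, SUM(cost) as val
FROM products
GROUP BY supplier
ORDER BY val DESC
LIMIT 1

Result: SupplierB with sum(cost) = 185.14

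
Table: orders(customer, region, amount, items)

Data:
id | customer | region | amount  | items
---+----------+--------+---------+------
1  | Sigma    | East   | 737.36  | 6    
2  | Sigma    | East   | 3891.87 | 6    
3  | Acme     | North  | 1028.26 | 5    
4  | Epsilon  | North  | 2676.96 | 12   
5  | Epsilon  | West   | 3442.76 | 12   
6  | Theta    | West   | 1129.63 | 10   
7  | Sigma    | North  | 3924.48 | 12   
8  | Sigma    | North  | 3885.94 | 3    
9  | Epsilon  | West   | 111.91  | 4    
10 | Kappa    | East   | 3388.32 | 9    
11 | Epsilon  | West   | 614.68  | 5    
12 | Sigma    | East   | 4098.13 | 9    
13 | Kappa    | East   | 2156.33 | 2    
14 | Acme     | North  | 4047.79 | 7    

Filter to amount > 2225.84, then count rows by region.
SELECT region, COUNT(*)
FROM orders
WHERE amount > 2225.84
GROUP BY region

Note: WHERE filters rows before grouping.

Result:
  East: 3
  North: 4
  West: 1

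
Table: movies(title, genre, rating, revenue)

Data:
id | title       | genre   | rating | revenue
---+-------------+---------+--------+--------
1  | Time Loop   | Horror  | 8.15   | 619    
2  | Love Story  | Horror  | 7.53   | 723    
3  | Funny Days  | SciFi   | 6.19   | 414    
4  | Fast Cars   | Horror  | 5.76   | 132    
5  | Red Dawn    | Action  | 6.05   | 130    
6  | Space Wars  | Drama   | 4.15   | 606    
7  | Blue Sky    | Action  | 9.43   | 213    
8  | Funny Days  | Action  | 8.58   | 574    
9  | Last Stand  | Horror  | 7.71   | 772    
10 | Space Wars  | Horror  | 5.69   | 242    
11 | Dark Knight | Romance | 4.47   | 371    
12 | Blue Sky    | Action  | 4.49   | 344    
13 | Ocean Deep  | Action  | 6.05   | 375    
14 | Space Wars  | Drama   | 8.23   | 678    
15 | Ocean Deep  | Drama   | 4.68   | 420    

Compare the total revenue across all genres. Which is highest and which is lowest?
SELECT genre, SUM(revenue)
FROM movies
GROUP BY genre
ORDER BY SUM(revenue)

All groups:
  Romance: 371
  SciFi: 414
  Action: 1636
  Drama: 1704
  Horror: 2488

Highest: Horror (2488)
Lowest: Romance (371)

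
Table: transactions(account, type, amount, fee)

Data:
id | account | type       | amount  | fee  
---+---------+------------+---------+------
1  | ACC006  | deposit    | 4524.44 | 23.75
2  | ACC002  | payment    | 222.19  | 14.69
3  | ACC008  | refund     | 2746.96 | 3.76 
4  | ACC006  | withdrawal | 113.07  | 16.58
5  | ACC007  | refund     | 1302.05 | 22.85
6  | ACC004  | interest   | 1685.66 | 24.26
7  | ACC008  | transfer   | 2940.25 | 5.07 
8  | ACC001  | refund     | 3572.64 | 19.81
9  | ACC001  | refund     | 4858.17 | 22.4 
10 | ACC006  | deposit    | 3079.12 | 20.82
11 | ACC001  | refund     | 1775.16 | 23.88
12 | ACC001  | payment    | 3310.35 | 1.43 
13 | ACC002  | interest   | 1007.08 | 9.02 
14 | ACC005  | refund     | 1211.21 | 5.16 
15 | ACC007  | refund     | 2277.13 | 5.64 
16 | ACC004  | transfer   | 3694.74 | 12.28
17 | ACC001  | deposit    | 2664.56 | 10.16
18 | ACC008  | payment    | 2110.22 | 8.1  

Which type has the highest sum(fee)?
SELECT type, SUM(fee) as val
FROM transactions
GROUP BY type
ORDER BY val DESC
LIMIT 1

Result: refund with sum(fee) = 103.50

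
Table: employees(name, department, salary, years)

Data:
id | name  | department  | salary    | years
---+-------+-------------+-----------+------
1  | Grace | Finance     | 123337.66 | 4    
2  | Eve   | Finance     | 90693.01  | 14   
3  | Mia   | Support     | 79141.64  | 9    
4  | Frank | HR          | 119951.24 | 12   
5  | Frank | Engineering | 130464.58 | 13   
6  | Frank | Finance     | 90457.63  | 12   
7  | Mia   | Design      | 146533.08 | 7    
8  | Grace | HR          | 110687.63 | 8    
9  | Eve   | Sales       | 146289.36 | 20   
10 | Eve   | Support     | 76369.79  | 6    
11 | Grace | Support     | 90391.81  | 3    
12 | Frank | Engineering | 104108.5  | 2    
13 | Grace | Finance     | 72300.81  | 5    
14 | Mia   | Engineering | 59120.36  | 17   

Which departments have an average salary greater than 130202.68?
SELECT department, AVG(salary)
FROM employees
GROUP BY department
HAVING AVG(salary) > 130202.68

Result:
  Design: avg=146533.08
  Sales: avg=146289.36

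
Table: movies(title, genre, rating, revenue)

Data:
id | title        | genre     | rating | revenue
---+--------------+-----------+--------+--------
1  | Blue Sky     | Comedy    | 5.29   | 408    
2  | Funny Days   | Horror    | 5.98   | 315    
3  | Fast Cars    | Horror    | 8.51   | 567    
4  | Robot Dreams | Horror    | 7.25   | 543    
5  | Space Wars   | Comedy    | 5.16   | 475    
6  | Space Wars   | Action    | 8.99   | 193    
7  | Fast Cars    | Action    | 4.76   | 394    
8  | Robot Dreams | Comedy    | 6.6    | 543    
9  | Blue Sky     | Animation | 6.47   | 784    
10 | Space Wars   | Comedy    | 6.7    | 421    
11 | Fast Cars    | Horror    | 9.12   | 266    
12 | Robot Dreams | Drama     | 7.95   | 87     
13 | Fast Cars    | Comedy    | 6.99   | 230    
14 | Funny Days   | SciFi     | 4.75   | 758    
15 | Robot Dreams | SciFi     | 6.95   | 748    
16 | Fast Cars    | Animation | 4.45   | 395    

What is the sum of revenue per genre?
SELECT genre, SUM(revenue) as result
FROM movies
GROUP BY genre

Result:
  Action: 587
  Animation: 1179
  Comedy: 2077
  Drama: 87
  Horror: 1691
  SciFi: 1506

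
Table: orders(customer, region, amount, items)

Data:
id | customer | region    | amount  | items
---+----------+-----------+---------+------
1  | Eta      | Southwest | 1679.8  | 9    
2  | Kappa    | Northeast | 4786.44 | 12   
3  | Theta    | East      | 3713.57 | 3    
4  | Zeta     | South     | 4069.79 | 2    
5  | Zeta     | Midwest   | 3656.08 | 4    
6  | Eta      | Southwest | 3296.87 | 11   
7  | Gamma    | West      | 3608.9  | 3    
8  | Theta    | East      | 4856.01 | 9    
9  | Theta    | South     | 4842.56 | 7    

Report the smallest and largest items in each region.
SELECT region, MIN(items), MAX(items)
FROM orders
GROUP BY region

Result:
  East: min=3, max=9
  Midwest: min=4, max=4
  Northeast: min=12, max=12
  South: min=2, max=7
  Southwest: min=9, max=11
  West: min=3, max=3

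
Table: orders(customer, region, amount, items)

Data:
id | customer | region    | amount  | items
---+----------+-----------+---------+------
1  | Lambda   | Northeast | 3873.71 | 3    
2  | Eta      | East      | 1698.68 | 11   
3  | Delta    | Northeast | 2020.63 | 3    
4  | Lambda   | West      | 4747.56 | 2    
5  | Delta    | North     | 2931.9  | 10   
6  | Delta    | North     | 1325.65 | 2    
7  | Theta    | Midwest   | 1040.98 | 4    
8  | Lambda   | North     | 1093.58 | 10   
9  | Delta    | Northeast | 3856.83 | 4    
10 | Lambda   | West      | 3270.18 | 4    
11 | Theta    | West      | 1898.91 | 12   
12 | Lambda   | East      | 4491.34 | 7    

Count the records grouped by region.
SELECT region, COUNT(*) as count
FROM orders
GROUP BY region

Result:
  East: 2
  Midwest: 1
  North: 3
  Northeast: 3
  West: 3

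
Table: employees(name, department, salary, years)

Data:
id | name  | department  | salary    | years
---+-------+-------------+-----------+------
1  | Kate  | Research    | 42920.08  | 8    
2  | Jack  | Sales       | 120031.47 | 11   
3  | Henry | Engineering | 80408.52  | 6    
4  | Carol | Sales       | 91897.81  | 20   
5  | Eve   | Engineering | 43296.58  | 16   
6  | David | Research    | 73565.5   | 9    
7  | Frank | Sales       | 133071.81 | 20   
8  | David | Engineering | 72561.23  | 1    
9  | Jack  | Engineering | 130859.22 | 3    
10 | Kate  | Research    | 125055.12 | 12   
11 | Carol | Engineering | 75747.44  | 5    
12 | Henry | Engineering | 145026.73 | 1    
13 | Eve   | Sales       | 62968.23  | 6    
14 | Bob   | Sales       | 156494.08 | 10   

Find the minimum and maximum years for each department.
SELECT department, MIN(years), MAX(years)
FROM employees
GROUP BY department

Result:
  Engineering: min=1, max=16
  Research: min=8, max=12
  Sales: min=6, max=20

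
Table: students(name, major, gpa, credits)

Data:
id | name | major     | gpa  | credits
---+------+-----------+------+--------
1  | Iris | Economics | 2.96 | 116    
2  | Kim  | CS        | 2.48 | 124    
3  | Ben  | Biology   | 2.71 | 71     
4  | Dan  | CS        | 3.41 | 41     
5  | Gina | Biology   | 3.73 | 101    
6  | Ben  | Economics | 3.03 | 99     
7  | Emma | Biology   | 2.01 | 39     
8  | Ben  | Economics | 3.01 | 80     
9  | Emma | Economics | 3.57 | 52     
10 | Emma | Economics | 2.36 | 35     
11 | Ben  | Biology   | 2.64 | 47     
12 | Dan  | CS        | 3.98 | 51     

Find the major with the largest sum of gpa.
SELECT major, SUM(gpa) as val
FROM students
GROUP BY major
ORDER BY val DESC
LIMIT 1

Result: Economics with sum(gpa) = 14.93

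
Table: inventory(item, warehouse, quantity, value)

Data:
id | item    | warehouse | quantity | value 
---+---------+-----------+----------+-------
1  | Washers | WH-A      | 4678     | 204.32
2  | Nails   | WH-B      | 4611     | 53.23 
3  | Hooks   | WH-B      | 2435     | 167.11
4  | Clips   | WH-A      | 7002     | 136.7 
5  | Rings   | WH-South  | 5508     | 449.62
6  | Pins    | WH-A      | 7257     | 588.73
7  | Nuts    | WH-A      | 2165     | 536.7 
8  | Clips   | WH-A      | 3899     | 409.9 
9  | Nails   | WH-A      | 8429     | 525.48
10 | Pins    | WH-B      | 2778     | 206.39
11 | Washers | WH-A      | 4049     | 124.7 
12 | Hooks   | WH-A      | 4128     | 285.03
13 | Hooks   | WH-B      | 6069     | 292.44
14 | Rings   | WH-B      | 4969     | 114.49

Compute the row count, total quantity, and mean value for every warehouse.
SELECT warehouse,
       COUNT(*) as cnt,
       SUM(quantity) as total_quantity,
       AVG(value) as avg_value
FROM inventory
GROUP BY warehouse

Result:
  WH-A: 8 records, 41607 total quantity, 351.45 avg value
  WH-B: 5 records, 20862 total quantity, 166.73 avg value
  WH-South: 1 records, 5508 total quantity, 449.62 avg value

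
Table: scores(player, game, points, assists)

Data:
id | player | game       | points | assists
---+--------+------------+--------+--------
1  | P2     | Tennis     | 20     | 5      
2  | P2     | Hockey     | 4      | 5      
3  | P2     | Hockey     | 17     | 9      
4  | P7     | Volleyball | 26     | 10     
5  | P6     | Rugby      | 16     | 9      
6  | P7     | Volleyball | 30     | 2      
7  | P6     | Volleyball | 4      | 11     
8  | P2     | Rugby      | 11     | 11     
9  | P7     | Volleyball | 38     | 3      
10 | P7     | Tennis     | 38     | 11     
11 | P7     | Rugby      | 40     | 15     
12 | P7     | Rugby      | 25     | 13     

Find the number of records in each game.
SELECT game, COUNT(*) as count
FROM scores
GROUP BY game

Result:
  Hockey: 2
  Rugby: 4
  Tennis: 2
  Volleyball: 4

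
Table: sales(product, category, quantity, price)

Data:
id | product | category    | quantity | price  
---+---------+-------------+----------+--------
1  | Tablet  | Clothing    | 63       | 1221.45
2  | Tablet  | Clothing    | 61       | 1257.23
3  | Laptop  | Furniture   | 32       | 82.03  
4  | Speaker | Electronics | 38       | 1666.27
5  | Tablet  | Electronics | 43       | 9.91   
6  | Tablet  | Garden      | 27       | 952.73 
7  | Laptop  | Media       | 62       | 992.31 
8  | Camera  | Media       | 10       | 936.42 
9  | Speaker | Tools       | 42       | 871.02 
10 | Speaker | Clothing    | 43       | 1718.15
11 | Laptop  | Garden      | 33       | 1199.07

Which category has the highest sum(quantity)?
SELECT category, SUM(quantity) as val
FROM sales
GROUP BY category
ORDER BY val DESC
LIMIT 1

Result: Clothing with sum(quantity) = 167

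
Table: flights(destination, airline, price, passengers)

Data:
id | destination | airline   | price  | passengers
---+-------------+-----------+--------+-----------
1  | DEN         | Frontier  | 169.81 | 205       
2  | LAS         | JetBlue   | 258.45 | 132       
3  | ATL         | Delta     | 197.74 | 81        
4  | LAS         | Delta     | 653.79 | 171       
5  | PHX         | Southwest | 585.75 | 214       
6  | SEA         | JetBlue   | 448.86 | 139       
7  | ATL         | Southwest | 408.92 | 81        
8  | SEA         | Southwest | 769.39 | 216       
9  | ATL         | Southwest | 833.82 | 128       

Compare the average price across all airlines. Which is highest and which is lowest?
SELECT airline, AVG(price)
FROM flights
GROUP BY airline
ORDER BY AVG(price)

All groups:
  Frontier: 169.81
  JetBlue: 353.66
  Delta: 425.77
  Southwest: 649.47

Highest: Southwest (649.47)
Lowest: Frontier (169.81)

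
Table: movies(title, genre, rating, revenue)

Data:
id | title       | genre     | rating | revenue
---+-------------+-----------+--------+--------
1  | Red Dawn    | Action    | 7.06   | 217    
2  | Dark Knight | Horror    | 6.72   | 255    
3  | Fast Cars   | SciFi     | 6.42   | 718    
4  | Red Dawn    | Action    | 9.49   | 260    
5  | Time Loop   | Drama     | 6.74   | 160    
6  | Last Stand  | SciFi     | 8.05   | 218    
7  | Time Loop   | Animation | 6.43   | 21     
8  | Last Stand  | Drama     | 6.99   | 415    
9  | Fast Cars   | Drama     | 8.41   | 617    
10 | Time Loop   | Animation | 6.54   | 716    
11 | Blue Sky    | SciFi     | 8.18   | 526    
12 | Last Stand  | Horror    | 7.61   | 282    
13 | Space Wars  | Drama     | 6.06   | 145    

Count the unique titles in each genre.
SELECT genre, COUNT(DISTINCT title)
FROM movies
GROUP BY genre

Result:
  Action: 1 distinct
  Animation: 1 distinct
  Drama: 4 distinct
  Horror: 2 distinct
  SciFi: 3 distinct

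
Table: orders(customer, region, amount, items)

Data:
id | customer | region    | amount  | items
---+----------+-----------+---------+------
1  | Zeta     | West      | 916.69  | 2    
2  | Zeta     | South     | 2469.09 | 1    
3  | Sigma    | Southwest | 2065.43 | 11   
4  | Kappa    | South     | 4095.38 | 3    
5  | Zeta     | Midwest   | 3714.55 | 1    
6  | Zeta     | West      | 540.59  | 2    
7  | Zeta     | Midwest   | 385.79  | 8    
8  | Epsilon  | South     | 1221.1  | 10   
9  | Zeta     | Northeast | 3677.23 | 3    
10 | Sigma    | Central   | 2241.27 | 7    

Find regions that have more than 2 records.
SELECT region, COUNT(*) as cnt
FROM orders
GROUP BY region
HAVING COUNT(*) > 2

Result:
  South: 3

Note: HAVING filters groups after aggregation, WHERE filters rows before.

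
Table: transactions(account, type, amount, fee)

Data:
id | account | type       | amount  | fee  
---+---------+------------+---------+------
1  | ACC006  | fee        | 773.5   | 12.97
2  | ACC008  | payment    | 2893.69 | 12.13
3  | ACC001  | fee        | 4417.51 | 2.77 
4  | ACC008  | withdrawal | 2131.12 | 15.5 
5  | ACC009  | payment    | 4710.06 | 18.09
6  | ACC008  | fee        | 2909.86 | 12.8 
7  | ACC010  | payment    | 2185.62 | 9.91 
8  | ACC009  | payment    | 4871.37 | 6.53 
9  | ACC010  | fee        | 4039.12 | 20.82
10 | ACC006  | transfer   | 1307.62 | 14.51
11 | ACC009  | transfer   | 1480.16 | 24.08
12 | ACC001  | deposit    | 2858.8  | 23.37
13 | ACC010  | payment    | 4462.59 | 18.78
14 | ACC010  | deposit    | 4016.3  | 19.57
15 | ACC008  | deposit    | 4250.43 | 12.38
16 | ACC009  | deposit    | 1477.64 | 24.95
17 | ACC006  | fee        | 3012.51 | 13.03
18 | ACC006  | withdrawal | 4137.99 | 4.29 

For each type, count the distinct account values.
SELECT type, COUNT(DISTINCT account)
FROM transactions
GROUP BY type

Result:
  deposit: 4 distinct
  fee: 4 distinct
  payment: 3 distinct
  transfer: 2 distinct
  withdrawal: 2 distinct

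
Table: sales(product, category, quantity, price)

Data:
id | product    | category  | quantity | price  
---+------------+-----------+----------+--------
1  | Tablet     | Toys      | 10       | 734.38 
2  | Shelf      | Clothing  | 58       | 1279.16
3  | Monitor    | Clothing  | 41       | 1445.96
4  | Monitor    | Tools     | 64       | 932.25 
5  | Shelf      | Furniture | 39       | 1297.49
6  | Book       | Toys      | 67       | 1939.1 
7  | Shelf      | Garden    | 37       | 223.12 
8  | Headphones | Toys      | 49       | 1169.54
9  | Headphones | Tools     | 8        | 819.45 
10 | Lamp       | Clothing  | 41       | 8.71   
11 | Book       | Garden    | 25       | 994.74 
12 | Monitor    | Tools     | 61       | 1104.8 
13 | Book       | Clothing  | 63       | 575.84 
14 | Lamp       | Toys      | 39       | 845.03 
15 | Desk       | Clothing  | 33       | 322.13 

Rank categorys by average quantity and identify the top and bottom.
SELECT category, AVG(quantity)
FROM sales
GROUP BY category
ORDER BY AVG(quantity)

All groups:
  Garden: 31.00
  Furniture: 39.00
  Toys: 41.25
  Tools: 44.33
  Clothing: 47.20

Highest: Clothing (47.20)
Lowest: Garden (31.00)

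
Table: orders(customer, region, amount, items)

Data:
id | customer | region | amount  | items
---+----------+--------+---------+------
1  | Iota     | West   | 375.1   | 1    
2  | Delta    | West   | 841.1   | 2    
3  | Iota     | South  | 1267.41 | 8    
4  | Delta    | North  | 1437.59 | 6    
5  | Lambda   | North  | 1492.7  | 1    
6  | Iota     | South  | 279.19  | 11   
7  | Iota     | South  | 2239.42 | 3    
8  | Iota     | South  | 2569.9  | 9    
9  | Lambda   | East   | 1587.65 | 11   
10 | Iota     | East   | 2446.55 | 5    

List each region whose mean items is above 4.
SELECT region, AVG(items)
FROM orders
GROUP BY region
HAVING AVG(items) > 4

Result:
  East: avg=8.00
  South: avg=7.75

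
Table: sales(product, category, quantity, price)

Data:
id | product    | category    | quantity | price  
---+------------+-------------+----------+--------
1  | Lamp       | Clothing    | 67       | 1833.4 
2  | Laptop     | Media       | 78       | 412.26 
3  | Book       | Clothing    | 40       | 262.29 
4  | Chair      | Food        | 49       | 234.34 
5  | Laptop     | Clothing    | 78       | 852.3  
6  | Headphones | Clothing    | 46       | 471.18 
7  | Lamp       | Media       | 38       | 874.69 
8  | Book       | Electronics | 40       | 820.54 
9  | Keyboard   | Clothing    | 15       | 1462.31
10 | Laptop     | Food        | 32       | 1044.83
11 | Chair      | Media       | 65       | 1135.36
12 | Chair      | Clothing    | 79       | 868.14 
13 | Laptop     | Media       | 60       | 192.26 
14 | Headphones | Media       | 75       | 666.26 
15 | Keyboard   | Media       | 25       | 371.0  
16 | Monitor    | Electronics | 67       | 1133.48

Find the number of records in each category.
SELECT category, COUNT(*) as count
FROM sales
GROUP BY category

Result:
  Clothing: 6
  Electronics: 2
  Food: 2
  Media: 6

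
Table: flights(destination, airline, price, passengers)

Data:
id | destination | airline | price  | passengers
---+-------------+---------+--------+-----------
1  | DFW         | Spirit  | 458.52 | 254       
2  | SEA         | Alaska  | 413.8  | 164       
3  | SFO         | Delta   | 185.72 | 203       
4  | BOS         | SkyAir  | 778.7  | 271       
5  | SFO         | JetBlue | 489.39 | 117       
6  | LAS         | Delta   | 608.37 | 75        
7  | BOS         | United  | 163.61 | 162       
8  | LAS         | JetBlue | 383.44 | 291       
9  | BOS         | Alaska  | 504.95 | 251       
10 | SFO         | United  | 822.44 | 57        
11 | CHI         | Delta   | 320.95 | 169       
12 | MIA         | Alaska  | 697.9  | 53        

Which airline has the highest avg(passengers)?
SELECT airline, AVG(passengers) as val
FROM flights
GROUP BY airline
ORDER BY val DESC
LIMIT 1

Result: SkyAir with avg(passengers) = 271.00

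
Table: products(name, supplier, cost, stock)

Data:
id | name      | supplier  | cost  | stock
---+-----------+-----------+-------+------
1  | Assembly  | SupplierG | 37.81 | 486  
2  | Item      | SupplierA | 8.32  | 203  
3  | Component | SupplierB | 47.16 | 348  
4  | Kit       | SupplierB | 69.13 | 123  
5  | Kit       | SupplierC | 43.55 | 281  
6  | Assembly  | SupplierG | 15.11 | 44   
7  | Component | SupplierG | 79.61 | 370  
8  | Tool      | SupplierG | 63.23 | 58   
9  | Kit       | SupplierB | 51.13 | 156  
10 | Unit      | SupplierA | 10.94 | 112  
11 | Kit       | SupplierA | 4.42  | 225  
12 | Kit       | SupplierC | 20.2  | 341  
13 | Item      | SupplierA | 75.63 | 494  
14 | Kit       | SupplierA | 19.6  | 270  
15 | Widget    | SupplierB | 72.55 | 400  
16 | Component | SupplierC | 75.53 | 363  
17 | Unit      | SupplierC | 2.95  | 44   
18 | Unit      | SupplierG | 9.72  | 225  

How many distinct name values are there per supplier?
SELECT supplier, COUNT(DISTINCT name)
FROM products
GROUP BY supplier

Result:
  SupplierA: 3 distinct
  SupplierB: 3 distinct
  SupplierC: 3 distinct
  SupplierG: 4 distinct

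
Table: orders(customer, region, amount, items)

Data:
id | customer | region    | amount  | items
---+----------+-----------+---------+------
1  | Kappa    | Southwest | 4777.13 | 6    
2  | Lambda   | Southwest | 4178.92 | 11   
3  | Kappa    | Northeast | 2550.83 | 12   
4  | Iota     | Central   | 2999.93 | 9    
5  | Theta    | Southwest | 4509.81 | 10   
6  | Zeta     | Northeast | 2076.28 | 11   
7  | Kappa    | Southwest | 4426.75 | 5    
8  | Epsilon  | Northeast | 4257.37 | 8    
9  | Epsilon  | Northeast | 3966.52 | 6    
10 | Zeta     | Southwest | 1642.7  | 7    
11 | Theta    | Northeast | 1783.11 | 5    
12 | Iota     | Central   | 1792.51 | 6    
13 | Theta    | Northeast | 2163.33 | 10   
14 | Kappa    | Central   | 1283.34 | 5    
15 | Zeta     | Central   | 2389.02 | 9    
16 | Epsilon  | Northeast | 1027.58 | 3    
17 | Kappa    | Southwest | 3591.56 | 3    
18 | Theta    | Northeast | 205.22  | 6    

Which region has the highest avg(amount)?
SELECT region, AVG(amount) as val
FROM orders
GROUP BY region
ORDER BY val DESC
LIMIT 1

Result: Southwest with avg(amount) = 3854.48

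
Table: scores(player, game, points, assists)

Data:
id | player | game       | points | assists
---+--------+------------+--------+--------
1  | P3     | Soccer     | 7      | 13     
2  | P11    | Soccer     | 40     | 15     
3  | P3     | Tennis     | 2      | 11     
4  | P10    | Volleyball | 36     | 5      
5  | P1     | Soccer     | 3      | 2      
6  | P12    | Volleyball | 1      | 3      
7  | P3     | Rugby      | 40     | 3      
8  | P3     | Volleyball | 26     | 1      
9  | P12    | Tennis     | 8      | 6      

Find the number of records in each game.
SELECT game, COUNT(*) as count
FROM scores
GROUP BY game

Result:
  Rugby: 1
  Soccer: 3
  Tennis: 2
  Volleyball: 3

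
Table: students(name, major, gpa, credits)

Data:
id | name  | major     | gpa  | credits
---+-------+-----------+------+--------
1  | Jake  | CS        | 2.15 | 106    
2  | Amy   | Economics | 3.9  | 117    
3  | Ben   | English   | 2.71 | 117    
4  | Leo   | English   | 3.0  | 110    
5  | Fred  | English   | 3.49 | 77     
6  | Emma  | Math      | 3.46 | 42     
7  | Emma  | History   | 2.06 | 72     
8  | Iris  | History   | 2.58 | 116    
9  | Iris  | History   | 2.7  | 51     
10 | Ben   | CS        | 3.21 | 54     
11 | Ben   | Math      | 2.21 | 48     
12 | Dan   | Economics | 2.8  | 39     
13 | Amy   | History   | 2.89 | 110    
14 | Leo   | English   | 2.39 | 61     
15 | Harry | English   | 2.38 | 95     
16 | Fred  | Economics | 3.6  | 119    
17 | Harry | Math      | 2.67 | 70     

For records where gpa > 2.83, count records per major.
SELECT major, COUNT(*)
FROM students
WHERE gpa > 2.83
GROUP BY major

Note: WHERE filters rows before grouping.

Result:
  CS: 1
  Economics: 2
  English: 2
  History: 1
  Math: 1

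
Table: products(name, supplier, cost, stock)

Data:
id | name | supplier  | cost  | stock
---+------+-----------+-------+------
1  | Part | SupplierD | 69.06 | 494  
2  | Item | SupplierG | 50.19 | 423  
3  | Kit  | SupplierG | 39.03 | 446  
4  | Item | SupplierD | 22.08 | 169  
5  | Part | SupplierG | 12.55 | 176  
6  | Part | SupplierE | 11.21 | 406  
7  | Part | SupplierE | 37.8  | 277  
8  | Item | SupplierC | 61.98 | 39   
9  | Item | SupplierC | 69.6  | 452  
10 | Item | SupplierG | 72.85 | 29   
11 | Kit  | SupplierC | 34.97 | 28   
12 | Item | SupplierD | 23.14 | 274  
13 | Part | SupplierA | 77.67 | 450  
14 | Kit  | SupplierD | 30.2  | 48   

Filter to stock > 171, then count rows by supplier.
SELECT supplier, COUNT(*)
FROM products
WHERE stock > 171
GROUP BY supplier

Note: WHERE filters rows before grouping.

Result:
  SupplierA: 1
  SupplierC: 1
  SupplierD: 2
  SupplierE: 2
  SupplierG: 3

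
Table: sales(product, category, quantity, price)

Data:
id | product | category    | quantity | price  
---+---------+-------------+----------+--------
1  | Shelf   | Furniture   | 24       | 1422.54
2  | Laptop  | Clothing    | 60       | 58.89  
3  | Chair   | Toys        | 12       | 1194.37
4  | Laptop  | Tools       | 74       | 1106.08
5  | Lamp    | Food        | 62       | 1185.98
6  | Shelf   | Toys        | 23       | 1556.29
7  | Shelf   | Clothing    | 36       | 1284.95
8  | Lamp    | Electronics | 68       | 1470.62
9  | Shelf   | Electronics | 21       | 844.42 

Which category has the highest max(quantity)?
SELECT category, MAX(quantity) as val
FROM sales
GROUP BY category
ORDER BY val DESC
LIMIT 1

Result: Tools with max(quantity) = 74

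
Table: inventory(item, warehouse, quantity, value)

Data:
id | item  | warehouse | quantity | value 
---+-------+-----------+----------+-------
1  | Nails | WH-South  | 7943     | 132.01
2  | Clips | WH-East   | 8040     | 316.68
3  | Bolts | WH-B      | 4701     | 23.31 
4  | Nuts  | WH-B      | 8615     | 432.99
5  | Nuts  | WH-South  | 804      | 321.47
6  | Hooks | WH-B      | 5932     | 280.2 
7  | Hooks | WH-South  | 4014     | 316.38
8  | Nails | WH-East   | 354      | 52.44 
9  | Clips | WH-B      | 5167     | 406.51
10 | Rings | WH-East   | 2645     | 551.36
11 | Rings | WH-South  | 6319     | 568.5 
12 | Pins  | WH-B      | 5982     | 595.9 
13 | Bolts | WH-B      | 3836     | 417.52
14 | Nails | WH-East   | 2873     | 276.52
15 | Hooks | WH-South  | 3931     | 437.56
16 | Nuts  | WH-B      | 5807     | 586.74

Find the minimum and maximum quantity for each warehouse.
SELECT warehouse, MIN(quantity), MAX(quantity)
FROM inventory
GROUP BY warehouse

Result:
  WH-B: min=3836, max=8615
  WH-East: min=354, max=8040
  WH-South: min=804, max=7943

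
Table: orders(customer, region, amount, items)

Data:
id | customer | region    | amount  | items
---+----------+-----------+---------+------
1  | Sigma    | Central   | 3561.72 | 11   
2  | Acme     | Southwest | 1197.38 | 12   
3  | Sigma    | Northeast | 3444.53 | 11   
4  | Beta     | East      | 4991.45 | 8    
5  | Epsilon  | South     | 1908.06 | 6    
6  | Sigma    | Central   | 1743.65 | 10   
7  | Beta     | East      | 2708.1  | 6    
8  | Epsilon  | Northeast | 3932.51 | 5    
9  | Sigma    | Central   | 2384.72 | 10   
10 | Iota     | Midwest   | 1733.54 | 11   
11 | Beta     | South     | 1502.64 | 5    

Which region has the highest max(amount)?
SELECT region, MAX(amount) as val
FROM orders
GROUP BY region
ORDER BY val DESC
LIMIT 1

Result: East with max(amount) = 4991.45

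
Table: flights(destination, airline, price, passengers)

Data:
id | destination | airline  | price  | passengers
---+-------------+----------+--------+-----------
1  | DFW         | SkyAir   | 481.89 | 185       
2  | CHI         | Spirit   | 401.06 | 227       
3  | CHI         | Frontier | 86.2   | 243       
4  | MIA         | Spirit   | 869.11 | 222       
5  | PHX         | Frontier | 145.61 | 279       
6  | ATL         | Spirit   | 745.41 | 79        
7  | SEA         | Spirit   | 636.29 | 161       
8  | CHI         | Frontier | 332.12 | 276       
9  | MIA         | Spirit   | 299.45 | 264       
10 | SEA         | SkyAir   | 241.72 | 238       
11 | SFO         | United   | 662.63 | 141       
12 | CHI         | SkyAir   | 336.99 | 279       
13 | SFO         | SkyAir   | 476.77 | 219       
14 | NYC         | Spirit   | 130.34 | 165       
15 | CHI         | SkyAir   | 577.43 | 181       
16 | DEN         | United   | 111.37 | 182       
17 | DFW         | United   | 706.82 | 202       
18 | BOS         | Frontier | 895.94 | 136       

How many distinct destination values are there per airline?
SELECT airline, COUNT(DISTINCT destination)
FROM flights
GROUP BY airline

Result:
  Frontier: 3 distinct
  SkyAir: 4 distinct
  Spirit: 5 distinct
  United: 3 distinct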